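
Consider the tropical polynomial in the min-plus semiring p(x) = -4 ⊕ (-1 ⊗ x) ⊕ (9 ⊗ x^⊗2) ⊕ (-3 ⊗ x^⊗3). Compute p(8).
p(8) = -4

A tropical monomial a ⊗ x^⊗i evaluates to a + i · x. Evaluating each term at x = 8:
  Term 0 contributes -4 + 0 · 8 = -4
  Term 1 contributes -1 + 1 · 8 = 7
  Term 2 contributes 9 + 2 · 8 = 25
  Term 3 contributes -3 + 3 · 8 = 21
p(8) = ⊕ of these = min[-4, 7, 25, 21] = -4.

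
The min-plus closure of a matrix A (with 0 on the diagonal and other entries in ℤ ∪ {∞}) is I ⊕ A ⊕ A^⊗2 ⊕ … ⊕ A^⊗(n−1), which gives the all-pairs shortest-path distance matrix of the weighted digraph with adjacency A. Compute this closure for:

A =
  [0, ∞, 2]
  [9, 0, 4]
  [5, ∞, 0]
Closure =
  [0, ∞, 2]
  [9, 0, 4]
  [5, ∞, 0]

This is the Floyd-Warshall all-pairs shortest-path computation. For each intermediate vertex k = 0, 1, …, 2, update dist[i][j] ← min(dist[i][j], dist[i][k] + dist[k][j]). The final matrix gives, for each (i, j), the minimum total weight of any directed path from i to j (possibly empty when i = j).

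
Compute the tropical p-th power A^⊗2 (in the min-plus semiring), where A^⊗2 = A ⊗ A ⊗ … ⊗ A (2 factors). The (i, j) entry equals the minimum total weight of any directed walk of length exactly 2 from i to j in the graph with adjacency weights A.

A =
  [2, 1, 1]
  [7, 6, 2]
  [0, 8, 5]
A^⊗2 =
  [1, 3, 3]
  [2, 8, 7]
  [2, 1, 1]

Each entry (A^⊗2)_ij equals the minimum over all length-2 walks i = v_0 → v_1 → … → v_2 = j of Σ_t A[v_t][v_{t+1}]. For example, for (i, j) = (0, 2) we minimise over 3 possible intermediate vertex sequences; the minimum is 3, attained along the walk 0 → 0 → 2.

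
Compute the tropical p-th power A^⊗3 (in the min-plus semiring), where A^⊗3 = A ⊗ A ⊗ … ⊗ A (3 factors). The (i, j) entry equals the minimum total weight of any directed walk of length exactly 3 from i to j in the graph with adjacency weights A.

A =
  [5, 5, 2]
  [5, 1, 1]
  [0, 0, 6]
A^⊗3 =
  [6, 3, 3]
  [2, 2, 2]
  [1, 1, 2]

Each entry (A^⊗3)_ij equals the minimum over all length-3 walks i = v_0 → v_1 → … → v_3 = j of Σ_t A[v_t][v_{t+1}]. For example, for (i, j) = (0, 2) we minimise over 9 possible intermediate vertex sequences; the minimum is 3, attained along the walk 0 → 2 → 1 → 2.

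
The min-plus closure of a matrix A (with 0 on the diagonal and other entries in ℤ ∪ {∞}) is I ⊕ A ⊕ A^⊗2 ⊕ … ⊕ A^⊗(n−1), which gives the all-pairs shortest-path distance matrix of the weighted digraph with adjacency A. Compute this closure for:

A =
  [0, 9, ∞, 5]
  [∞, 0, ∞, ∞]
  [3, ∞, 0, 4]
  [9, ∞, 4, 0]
Closure =
  [0, 9, 9, 5]
  [∞, 0, ∞, ∞]
  [3, 12, 0, 4]
  [7, 16, 4, 0]

This is the Floyd-Warshall all-pairs shortest-path computation. For each intermediate vertex k = 0, 1, …, 3, update dist[i][j] ← min(dist[i][j], dist[i][k] + dist[k][j]). The final matrix gives, for each (i, j), the minimum total weight of any directed path from i to j (possibly empty when i = j).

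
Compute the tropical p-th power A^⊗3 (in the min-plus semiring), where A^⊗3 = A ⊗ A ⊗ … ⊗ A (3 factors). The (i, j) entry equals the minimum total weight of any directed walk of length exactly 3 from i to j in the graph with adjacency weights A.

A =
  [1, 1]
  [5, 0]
A^⊗3 =
  [3, 1]
  [5, 0]

Each entry (A^⊗3)_ij equals the minimum over all length-3 walks i = v_0 → v_1 → … → v_3 = j of Σ_t A[v_t][v_{t+1}]. For example, for (i, j) = (0, 1) we minimise over 4 possible intermediate vertex sequences; the minimum is 1, attained along the walk 0 → 1 → 1 → 1.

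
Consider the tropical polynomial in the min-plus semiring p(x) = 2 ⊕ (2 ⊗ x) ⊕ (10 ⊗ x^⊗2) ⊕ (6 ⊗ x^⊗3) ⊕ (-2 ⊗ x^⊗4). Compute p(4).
p(4) = 2

A tropical monomial a ⊗ x^⊗i evaluates to a + i · x. Evaluating each term at x = 4:
  Term 0 contributes 2 + 0 · 4 = 2
  Term 1 contributes 2 + 1 · 4 = 6
  Term 2 contributes 10 + 2 · 4 = 18
  Term 3 contributes 6 + 3 · 4 = 18
  Term 4 contributes -2 + 4 · 4 = 14
p(4) = ⊕ of these = min[2, 6, 18, 18, 14] = 2.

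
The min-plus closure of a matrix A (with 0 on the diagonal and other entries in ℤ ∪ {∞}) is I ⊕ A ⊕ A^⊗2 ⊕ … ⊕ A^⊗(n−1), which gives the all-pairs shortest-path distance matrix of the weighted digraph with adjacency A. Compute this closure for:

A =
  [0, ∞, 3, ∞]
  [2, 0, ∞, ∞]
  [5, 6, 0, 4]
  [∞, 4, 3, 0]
Closure =
  [0, 9, 3, 7]
  [2, 0, 5, 9]
  [5, 6, 0, 4]
  [6, 4, 3, 0]

This is the Floyd-Warshall all-pairs shortest-path computation. For each intermediate vertex k = 0, 1, …, 3, update dist[i][j] ← min(dist[i][j], dist[i][k] + dist[k][j]). The final matrix gives, for each (i, j), the minimum total weight of any directed path from i to j (possibly empty when i = j).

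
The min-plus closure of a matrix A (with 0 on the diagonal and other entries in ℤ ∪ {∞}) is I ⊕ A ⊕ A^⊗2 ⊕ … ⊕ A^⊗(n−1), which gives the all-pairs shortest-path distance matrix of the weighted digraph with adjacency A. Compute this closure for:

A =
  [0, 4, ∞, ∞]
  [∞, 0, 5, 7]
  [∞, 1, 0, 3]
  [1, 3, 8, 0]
Closure =
  [0, 4, 9, 11]
  [8, 0, 5, 7]
  [4, 1, 0, 3]
  [1, 3, 8, 0]

This is the Floyd-Warshall all-pairs shortest-path computation. For each intermediate vertex k = 0, 1, …, 3, update dist[i][j] ← min(dist[i][j], dist[i][k] + dist[k][j]). The final matrix gives, for each (i, j), the minimum total weight of any directed path from i to j (possibly empty when i = j).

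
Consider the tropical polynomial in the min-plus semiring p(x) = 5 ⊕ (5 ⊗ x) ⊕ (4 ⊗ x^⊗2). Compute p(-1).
p(-1) = 2

A tropical monomial a ⊗ x^⊗i evaluates to a + i · x. Evaluating each term at x = -1:
  Term 0 contributes 5 + 0 · -1 = 5
  Term 1 contributes 5 + 1 · -1 = 4
  Term 2 contributes 4 + 2 · -1 = 2
p(-1) = ⊕ of these = min[5, 4, 2] = 2.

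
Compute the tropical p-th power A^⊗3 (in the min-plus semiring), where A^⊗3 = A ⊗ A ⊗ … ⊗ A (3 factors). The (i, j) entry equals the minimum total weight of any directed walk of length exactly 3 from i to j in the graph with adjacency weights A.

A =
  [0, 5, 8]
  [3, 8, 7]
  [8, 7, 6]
A^⊗3 =
  [0, 5, 8]
  [3, 8, 11]
  [8, 13, 16]

Each entry (A^⊗3)_ij equals the minimum over all length-3 walks i = v_0 → v_1 → … → v_3 = j of Σ_t A[v_t][v_{t+1}]. For example, for (i, j) = (0, 2) we minimise over 9 possible intermediate vertex sequences; the minimum is 8, attained along the walk 0 → 0 → 0 → 2.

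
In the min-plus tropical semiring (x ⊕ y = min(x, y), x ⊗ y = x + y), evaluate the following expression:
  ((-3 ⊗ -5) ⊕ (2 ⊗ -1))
((-3 ⊗ -5) ⊕ (2 ⊗ -1)) = -8

Expand innermost to outermost. Recall ⊕ takes the minimum of its arguments and ⊗ takes their sum. Working out the expression ((-3 ⊗ -5) ⊕ (2 ⊗ -1)) gives -8.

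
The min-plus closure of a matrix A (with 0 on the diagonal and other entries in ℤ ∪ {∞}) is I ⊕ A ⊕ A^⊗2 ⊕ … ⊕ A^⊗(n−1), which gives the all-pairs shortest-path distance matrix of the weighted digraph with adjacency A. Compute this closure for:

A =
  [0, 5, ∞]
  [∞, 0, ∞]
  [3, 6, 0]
Closure =
  [0, 5, ∞]
  [∞, 0, ∞]
  [3, 6, 0]

This is the Floyd-Warshall all-pairs shortest-path computation. For each intermediate vertex k = 0, 1, …, 2, update dist[i][j] ← min(dist[i][j], dist[i][k] + dist[k][j]). The final matrix gives, for each (i, j), the minimum total weight of any directed path from i to j (possibly empty when i = j).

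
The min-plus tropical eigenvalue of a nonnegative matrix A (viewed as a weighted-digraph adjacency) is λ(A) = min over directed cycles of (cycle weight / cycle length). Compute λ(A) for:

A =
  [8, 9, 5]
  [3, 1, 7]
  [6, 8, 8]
λ(A) = 1

Enumerate directed cycles and compute their means (weight / length). Sample:
  cycle 0 → 0: weight = 8, length = 1, mean = 8/1 ≈ 8.000
  cycle 1 → 1: weight = 1, length = 1, mean = 1/1 ≈ 1.000
  cycle 2 → 2: weight = 8, length = 1, mean = 8/1 ≈ 8.000
  cycle 0 → 1 → 0: weight = 12, length = 2, mean = 12/2 ≈ 6.000
  cycle 0 → 2 → 0: weight = 11, length = 2, mean = 11/2 ≈ 5.500
  cycle 1 → 0 → 1: weight = 12, length = 2, mean = 12/2 ≈ 6.000
Minimum mean = 1.000, attained e.g. along the cycle 1 → 1 with weight 1 and length 1. So λ(A) = 1/1 = 1.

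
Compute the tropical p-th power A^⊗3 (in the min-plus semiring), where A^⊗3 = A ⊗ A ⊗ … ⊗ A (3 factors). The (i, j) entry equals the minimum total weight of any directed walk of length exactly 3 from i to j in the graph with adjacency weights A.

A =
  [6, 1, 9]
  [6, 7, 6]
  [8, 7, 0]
A^⊗3 =
  [13, 8, 7]
  [13, 13, 6]
  [8, 7, 0]

Each entry (A^⊗3)_ij equals the minimum over all length-3 walks i = v_0 → v_1 → … → v_3 = j of Σ_t A[v_t][v_{t+1}]. For example, for (i, j) = (0, 2) we minimise over 9 possible intermediate vertex sequences; the minimum is 7, attained along the walk 0 → 1 → 2 → 2.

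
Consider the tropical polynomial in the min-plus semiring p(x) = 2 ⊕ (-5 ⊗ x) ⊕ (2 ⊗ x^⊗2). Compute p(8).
p(8) = 2

A tropical monomial a ⊗ x^⊗i evaluates to a + i · x. Evaluating each term at x = 8:
  Term 0 contributes 2 + 0 · 8 = 2
  Term 1 contributes -5 + 1 · 8 = 3
  Term 2 contributes 2 + 2 · 8 = 18
p(8) = ⊕ of these = min[2, 3, 18] = 2.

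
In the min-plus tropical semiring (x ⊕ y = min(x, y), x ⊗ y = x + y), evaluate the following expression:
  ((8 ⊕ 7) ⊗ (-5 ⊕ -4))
((8 ⊕ 7) ⊗ (-5 ⊕ -4)) = 2

Expand innermost to outermost. Recall ⊕ takes the minimum of its arguments and ⊗ takes their sum. Working out the expression ((8 ⊕ 7) ⊗ (-5 ⊕ -4)) gives 2.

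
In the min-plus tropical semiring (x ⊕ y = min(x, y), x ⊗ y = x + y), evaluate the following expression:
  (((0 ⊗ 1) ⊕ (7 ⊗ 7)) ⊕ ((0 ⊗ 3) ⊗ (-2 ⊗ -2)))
(((0 ⊗ 1) ⊕ (7 ⊗ 7)) ⊕ ((0 ⊗ 3) ⊗ (-2 ⊗ -2))) = -1

Expand innermost to outermost. Recall ⊕ takes the minimum of its arguments and ⊗ takes their sum. Working out the expression (((0 ⊗ 1) ⊕ (7 ⊗ 7)) ⊕ ((0 ⊗ 3) ⊗ (-2 ⊗ -2))) gives -1.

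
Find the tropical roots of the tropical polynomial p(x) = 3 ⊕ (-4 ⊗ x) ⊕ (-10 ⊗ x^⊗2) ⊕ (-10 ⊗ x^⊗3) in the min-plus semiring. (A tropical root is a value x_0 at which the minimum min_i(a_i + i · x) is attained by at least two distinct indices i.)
Roots: {0, 6, 7}

Each tropical root is a break point of the lower envelope of the lines y = a_i + i · x (there are 4 lines, with slopes 0, 1, ..., 3). Only the lines that attain the minimum somewhere contribute to roots; other lines are dominated. Here the surviving (envelope) indices are i = 3, i = 2, i = 1, i = 0.
Intersections between consecutive envelope lines give the roots: for adjacent envelope indices i < j the intersection is x = (a_i − a_j) / (j − i). Reading off the sorted break points: {0, 6, 7}.
Verification: at each break x_0, at least two indices attain the minimum of min_i(a_i + i · x_0).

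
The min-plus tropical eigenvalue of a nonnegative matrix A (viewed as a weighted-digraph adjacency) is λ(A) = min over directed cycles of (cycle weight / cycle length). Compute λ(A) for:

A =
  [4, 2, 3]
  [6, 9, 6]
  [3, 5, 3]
λ(A) = 3

Enumerate directed cycles and compute their means (weight / length). Sample:
  cycle 0 → 0: weight = 4, length = 1, mean = 4/1 ≈ 4.000
  cycle 1 → 1: weight = 9, length = 1, mean = 9/1 ≈ 9.000
  cycle 2 → 2: weight = 3, length = 1, mean = 3/1 ≈ 3.000
  cycle 0 → 1 → 0: weight = 8, length = 2, mean = 8/2 ≈ 4.000
  cycle 0 → 2 → 0: weight = 6, length = 2, mean = 6/2 ≈ 3.000
  cycle 1 → 0 → 1: weight = 8, length = 2, mean = 8/2 ≈ 4.000
Minimum mean = 3.000, attained e.g. along the cycle 2 → 2 with weight 3 and length 1. So λ(A) = 3/1 = 3.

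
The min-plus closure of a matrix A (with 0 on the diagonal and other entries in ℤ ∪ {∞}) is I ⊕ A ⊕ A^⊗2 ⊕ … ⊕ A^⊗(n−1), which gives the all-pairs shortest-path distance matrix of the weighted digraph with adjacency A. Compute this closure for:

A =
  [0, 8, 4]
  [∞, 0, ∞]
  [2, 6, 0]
Closure =
  [0, 8, 4]
  [∞, 0, ∞]
  [2, 6, 0]

This is the Floyd-Warshall all-pairs shortest-path computation. For each intermediate vertex k = 0, 1, …, 2, update dist[i][j] ← min(dist[i][j], dist[i][k] + dist[k][j]). The final matrix gives, for each (i, j), the minimum total weight of any directed path from i to j (possibly empty when i = j).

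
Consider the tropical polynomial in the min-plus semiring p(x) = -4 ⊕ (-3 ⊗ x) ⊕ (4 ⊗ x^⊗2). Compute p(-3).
p(-3) = -6

A tropical monomial a ⊗ x^⊗i evaluates to a + i · x. Evaluating each term at x = -3:
  Term 0 contributes -4 + 0 · -3 = -4
  Term 1 contributes -3 + 1 · -3 = -6
  Term 2 contributes 4 + 2 · -3 = -2
p(-3) = ⊕ of these = min[-4, -6, -2] = -6.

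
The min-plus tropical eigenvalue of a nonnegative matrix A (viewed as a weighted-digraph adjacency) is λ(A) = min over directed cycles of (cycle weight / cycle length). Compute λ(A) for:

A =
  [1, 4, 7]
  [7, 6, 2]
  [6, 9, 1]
λ(A) = 1

Enumerate directed cycles and compute their means (weight / length). Sample:
  cycle 0 → 0: weight = 1, length = 1, mean = 1/1 ≈ 1.000
  cycle 1 → 1: weight = 6, length = 1, mean = 6/1 ≈ 6.000
  cycle 2 → 2: weight = 1, length = 1, mean = 1/1 ≈ 1.000
  cycle 0 → 1 → 0: weight = 11, length = 2, mean = 11/2 ≈ 5.500
  cycle 0 → 2 → 0: weight = 13, length = 2, mean = 13/2 ≈ 6.500
  cycle 1 → 0 → 1: weight = 11, length = 2, mean = 11/2 ≈ 5.500
Minimum mean = 1.000, attained e.g. along the cycle 0 → 0 with weight 1 and length 1. So λ(A) = 1/1 = 1.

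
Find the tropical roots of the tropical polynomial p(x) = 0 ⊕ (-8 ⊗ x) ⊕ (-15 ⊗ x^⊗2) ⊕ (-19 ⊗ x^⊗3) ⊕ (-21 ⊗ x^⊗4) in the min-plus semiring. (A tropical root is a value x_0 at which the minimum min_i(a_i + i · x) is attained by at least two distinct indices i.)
Roots: {2, 4, 7, 8}

Each tropical root is a break point of the lower envelope of the lines y = a_i + i · x (there are 5 lines, with slopes 0, 1, ..., 4). Only the lines that attain the minimum somewhere contribute to roots; other lines are dominated. Here the surviving (envelope) indices are i = 4, i = 3, i = 2, i = 1, i = 0.
Intersections between consecutive envelope lines give the roots: for adjacent envelope indices i < j the intersection is x = (a_i − a_j) / (j − i). Reading off the sorted break points: {2, 4, 7, 8}.
Verification: at each break x_0, at least two indices attain the minimum of min_i(a_i + i · x_0).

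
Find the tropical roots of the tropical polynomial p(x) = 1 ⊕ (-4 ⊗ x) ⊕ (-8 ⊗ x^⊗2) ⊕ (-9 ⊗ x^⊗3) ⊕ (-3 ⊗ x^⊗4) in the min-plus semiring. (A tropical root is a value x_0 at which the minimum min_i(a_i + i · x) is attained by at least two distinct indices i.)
Roots: {-6, 1, 4, 5}

Each tropical root is a break point of the lower envelope of the lines y = a_i + i · x (there are 5 lines, with slopes 0, 1, ..., 4). Only the lines that attain the minimum somewhere contribute to roots; other lines are dominated. Here the surviving (envelope) indices are i = 4, i = 3, i = 2, i = 1, i = 0.
Intersections between consecutive envelope lines give the roots: for adjacent envelope indices i < j the intersection is x = (a_i − a_j) / (j − i). Reading off the sorted break points: {-6, 1, 4, 5}.
Verification: at each break x_0, at least two indices attain the minimum of min_i(a_i + i · x_0).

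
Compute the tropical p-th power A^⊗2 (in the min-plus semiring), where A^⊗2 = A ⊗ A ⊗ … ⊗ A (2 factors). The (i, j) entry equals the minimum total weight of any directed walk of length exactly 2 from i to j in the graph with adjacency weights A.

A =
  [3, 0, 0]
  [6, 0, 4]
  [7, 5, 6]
A^⊗2 =
  [6, 0, 3]
  [6, 0, 4]
  [10, 5, 7]

Each entry (A^⊗2)_ij equals the minimum over all length-2 walks i = v_0 → v_1 → … → v_2 = j of Σ_t A[v_t][v_{t+1}]. For example, for (i, j) = (0, 2) we minimise over 3 possible intermediate vertex sequences; the minimum is 3, attained along the walk 0 → 0 → 2.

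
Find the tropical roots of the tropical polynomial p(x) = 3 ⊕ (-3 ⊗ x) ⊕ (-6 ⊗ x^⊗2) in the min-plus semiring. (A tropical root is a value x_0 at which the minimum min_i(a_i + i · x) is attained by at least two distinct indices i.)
Roots: {3, 6}

Each tropical root is a break point of the lower envelope of the lines y = a_i + i · x (there are 3 lines, with slopes 0, 1, ..., 2). Only the lines that attain the minimum somewhere contribute to roots; other lines are dominated. Here the surviving (envelope) indices are i = 2, i = 1, i = 0.
Intersections between consecutive envelope lines give the roots: for adjacent envelope indices i < j the intersection is x = (a_i − a_j) / (j − i). Reading off the sorted break points: {3, 6}.
Verification: at each break x_0, at least two indices attain the minimum of min_i(a_i + i · x_0).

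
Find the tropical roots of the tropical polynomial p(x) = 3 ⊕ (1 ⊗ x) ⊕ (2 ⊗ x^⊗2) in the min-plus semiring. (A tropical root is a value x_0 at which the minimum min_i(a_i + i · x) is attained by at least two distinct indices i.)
Roots: {-1, 2}

Each tropical root is a break point of the lower envelope of the lines y = a_i + i · x (there are 3 lines, with slopes 0, 1, ..., 2). Only the lines that attain the minimum somewhere contribute to roots; other lines are dominated. Here the surviving (envelope) indices are i = 2, i = 1, i = 0.
Intersections between consecutive envelope lines give the roots: for adjacent envelope indices i < j the intersection is x = (a_i − a_j) / (j − i). Reading off the sorted break points: {-1, 2}.
Verification: at each break x_0, at least two indices attain the minimum of min_i(a_i + i · x_0).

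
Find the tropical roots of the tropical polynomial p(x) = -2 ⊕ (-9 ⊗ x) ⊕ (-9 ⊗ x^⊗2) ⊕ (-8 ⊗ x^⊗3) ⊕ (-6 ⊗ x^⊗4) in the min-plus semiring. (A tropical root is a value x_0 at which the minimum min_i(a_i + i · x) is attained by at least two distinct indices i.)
Roots: {-2, -1, 0, 7}

Each tropical root is a break point of the lower envelope of the lines y = a_i + i · x (there are 5 lines, with slopes 0, 1, ..., 4). Only the lines that attain the minimum somewhere contribute to roots; other lines are dominated. Here the surviving (envelope) indices are i = 4, i = 3, i = 2, i = 1, i = 0.
Intersections between consecutive envelope lines give the roots: for adjacent envelope indices i < j the intersection is x = (a_i − a_j) / (j − i). Reading off the sorted break points: {-2, -1, 0, 7}.
Verification: at each break x_0, at least two indices attain the minimum of min_i(a_i + i · x_0).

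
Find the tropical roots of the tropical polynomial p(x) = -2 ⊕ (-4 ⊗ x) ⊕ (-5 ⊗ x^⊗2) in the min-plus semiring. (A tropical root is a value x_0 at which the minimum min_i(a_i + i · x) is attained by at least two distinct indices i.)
Roots: {1, 2}

Each tropical root is a break point of the lower envelope of the lines y = a_i + i · x (there are 3 lines, with slopes 0, 1, ..., 2). Only the lines that attain the minimum somewhere contribute to roots; other lines are dominated. Here the surviving (envelope) indices are i = 2, i = 1, i = 0.
Intersections between consecutive envelope lines give the roots: for adjacent envelope indices i < j the intersection is x = (a_i − a_j) / (j − i). Reading off the sorted break points: {1, 2}.
Verification: at each break x_0, at least two indices attain the minimum of min_i(a_i + i · x_0).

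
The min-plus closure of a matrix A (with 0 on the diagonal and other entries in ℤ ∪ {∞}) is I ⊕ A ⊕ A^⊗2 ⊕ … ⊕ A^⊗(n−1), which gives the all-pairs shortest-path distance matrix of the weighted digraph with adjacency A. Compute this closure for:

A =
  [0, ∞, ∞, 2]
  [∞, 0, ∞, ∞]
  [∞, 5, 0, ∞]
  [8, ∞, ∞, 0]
Closure =
  [0, ∞, ∞, 2]
  [∞, 0, ∞, ∞]
  [∞, 5, 0, ∞]
  [8, ∞, ∞, 0]

This is the Floyd-Warshall all-pairs shortest-path computation. For each intermediate vertex k = 0, 1, …, 3, update dist[i][j] ← min(dist[i][j], dist[i][k] + dist[k][j]). The final matrix gives, for each (i, j), the minimum total weight of any directed path from i to j (possibly empty when i = j).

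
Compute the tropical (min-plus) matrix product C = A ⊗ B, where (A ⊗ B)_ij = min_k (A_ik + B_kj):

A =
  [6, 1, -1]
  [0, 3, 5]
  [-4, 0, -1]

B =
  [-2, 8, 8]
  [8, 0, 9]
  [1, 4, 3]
A ⊗ B =
  [0, 1, 2]
  [-2, 3, 8]
  [-6, 0, 2]

Apply the min-plus product entry-by-entry:
  C[0][0] = min over k of (A[0][0] + B[0][0] = 6 + -2 = 4, A[0][1] + B[1][0] = 1 + 8 = 9, A[0][2] + B[2][0] = -1 + 1 = 0) = 0 (attained at k = 2)
  C[0][1] = min over k of (A[0][0] + B[0][1] = 6 + 8 = 14, A[0][1] + B[1][1] = 1 + 0 = 1, A[0][2] + B[2][1] = -1 + 4 = 3) = 1 (attained at k = 1)
  C[0][2] = min over k of (A[0][0] + B[0][2] = 6 + 8 = 14, A[0][1] + B[1][2] = 1 + 9 = 10, A[0][2] + B[2][2] = -1 + 3 = 2) = 2 (attained at k = 2)
  C[1][0] = min over k of (A[1][0] + B[0][0] = 0 + -2 = -2, A[1][1] + B[1][0] = 3 + 8 = 11, A[1][2] + B[2][0] = 5 + 1 = 6) = -2 (attained at k = 0)
  C[1][1] = min over k of (A[1][0] + B[0][1] = 0 + 8 = 8, A[1][1] + B[1][1] = 3 + 0 = 3, A[1][2] + B[2][1] = 5 + 4 = 9) = 3 (attained at k = 1)
  C[1][2] = min over k of (A[1][0] + B[0][2] = 0 + 8 = 8, A[1][1] + B[1][2] = 3 + 9 = 12, A[1][2] + B[2][2] = 5 + 3 = 8) = 8 (attained at k = 0)
  C[2][0] = min over k of (A[2][0] + B[0][0] = -4 + -2 = -6, A[2][1] + B[1][0] = 0 + 8 = 8, A[2][2] + B[2][0] = -1 + 1 = 0) = -6 (attained at k = 0)
  C[2][1] = min over k of (A[2][0] + B[0][1] = -4 + 8 = 4, A[2][1] + B[1][1] = 0 + 0 = 0, A[2][2] + B[2][1] = -1 + 4 = 3) = 0 (attained at k = 1)
  C[2][2] = min over k of (A[2][0] + B[0][2] = -4 + 8 = 4, A[2][1] + B[1][2] = 0 + 9 = 9, A[2][2] + B[2][2] = -1 + 3 = 2) = 2 (attained at k = 2)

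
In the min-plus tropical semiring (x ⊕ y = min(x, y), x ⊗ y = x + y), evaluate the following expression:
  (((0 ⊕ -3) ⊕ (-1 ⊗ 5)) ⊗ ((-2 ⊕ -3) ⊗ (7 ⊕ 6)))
(((0 ⊕ -3) ⊕ (-1 ⊗ 5)) ⊗ ((-2 ⊕ -3) ⊗ (7 ⊕ 6))) = 0

Expand innermost to outermost. Recall ⊕ takes the minimum of its arguments and ⊗ takes their sum. Working out the expression (((0 ⊕ -3) ⊕ (-1 ⊗ 5)) ⊗ ((-2 ⊕ -3) ⊗ (7 ⊕ 6))) gives 0.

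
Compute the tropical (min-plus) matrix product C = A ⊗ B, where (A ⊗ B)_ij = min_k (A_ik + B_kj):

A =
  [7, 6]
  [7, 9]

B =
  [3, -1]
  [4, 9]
A ⊗ B =
  [10, 6]
  [10, 6]

Apply the min-plus product entry-by-entry:
  C[0][0] = min over k of (A[0][0] + B[0][0] = 7 + 3 = 10, A[0][1] + B[1][0] = 6 + 4 = 10) = 10 (attained at k = 0)
  C[0][1] = min over k of (A[0][0] + B[0][1] = 7 + -1 = 6, A[0][1] + B[1][1] = 6 + 9 = 15) = 6 (attained at k = 0)
  C[1][0] = min over k of (A[1][0] + B[0][0] = 7 + 3 = 10, A[1][1] + B[1][0] = 9 + 4 = 13) = 10 (attained at k = 0)
  C[1][1] = min over k of (A[1][0] + B[0][1] = 7 + -1 = 6, A[1][1] + B[1][1] = 9 + 9 = 18) = 6 (attained at k = 0)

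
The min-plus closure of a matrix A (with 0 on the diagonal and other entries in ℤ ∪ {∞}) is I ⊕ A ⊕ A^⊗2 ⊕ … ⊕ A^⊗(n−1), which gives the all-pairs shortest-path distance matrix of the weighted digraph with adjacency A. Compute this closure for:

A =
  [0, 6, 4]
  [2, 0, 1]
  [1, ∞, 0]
Closure =
  [0, 6, 4]
  [2, 0, 1]
  [1, 7, 0]

This is the Floyd-Warshall all-pairs shortest-path computation. For each intermediate vertex k = 0, 1, …, 2, update dist[i][j] ← min(dist[i][j], dist[i][k] + dist[k][j]). The final matrix gives, for each (i, j), the minimum total weight of any directed path from i to j (possibly empty when i = j).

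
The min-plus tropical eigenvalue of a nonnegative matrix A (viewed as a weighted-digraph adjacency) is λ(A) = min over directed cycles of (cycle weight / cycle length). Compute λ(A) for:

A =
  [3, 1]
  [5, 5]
λ(A) = 3

Enumerate directed cycles and compute their means (weight / length). Sample:
  cycle 0 → 0: weight = 3, length = 1, mean = 3/1 ≈ 3.000
  cycle 1 → 1: weight = 5, length = 1, mean = 5/1 ≈ 5.000
  cycle 0 → 1 → 0: weight = 6, length = 2, mean = 6/2 ≈ 3.000
  cycle 1 → 0 → 1: weight = 6, length = 2, mean = 6/2 ≈ 3.000
Minimum mean = 3.000, attained e.g. along the cycle 0 → 0 with weight 3 and length 1. So λ(A) = 3/1 = 3.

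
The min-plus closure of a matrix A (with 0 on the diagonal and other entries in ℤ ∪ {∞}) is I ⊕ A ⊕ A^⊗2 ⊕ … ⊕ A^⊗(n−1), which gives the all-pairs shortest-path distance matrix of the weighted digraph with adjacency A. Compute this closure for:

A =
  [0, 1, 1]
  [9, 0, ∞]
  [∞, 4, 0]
Closure =
  [0, 1, 1]
  [9, 0, 10]
  [13, 4, 0]

This is the Floyd-Warshall all-pairs shortest-path computation. For each intermediate vertex k = 0, 1, …, 2, update dist[i][j] ← min(dist[i][j], dist[i][k] + dist[k][j]). The final matrix gives, for each (i, j), the minimum total weight of any directed path from i to j (possibly empty when i = j).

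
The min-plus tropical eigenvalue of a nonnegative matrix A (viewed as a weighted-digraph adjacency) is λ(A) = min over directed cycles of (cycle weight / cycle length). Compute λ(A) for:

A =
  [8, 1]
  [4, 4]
λ(A) = 5/2

Enumerate directed cycles and compute their means (weight / length). Sample:
  cycle 0 → 0: weight = 8, length = 1, mean = 8/1 ≈ 8.000
  cycle 1 → 1: weight = 4, length = 1, mean = 4/1 ≈ 4.000
  cycle 0 → 1 → 0: weight = 5, length = 2, mean = 5/2 ≈ 2.500
  cycle 1 → 0 → 1: weight = 5, length = 2, mean = 5/2 ≈ 2.500
Minimum mean = 2.500, attained e.g. along the cycle 0 → 1 → 0 with weight 5 and length 2. So λ(A) = 5/2 = 5/2.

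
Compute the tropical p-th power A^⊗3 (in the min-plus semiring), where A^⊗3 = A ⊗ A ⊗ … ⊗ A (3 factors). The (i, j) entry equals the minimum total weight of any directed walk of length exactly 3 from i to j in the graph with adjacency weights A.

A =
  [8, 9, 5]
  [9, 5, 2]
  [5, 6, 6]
A^⊗3 =
  [16, 16, 13]
  [12, 13, 10]
  [13, 14, 13]

Each entry (A^⊗3)_ij equals the minimum over all length-3 walks i = v_0 → v_1 → … → v_3 = j of Σ_t A[v_t][v_{t+1}]. For example, for (i, j) = (0, 2) we minimise over 9 possible intermediate vertex sequences; the minimum is 13, attained along the walk 0 → 2 → 1 → 2.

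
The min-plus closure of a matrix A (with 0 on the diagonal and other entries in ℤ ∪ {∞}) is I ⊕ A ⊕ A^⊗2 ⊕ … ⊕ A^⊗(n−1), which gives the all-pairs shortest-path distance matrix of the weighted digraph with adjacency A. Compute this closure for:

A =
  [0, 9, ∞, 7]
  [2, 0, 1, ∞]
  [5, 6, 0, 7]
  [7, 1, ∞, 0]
Closure =
  [0, 8, 9, 7]
  [2, 0, 1, 8]
  [5, 6, 0, 7]
  [3, 1, 2, 0]

This is the Floyd-Warshall all-pairs shortest-path computation. For each intermediate vertex k = 0, 1, …, 3, update dist[i][j] ← min(dist[i][j], dist[i][k] + dist[k][j]). The final matrix gives, for each (i, j), the minimum total weight of any directed path from i to j (possibly empty when i = j).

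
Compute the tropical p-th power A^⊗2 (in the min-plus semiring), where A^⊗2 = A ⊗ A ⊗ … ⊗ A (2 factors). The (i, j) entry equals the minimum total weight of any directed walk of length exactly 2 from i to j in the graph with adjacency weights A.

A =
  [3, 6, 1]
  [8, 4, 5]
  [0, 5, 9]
A^⊗2 =
  [1, 6, 4]
  [5, 8, 9]
  [3, 6, 1]

Each entry (A^⊗2)_ij equals the minimum over all length-2 walks i = v_0 → v_1 → … → v_2 = j of Σ_t A[v_t][v_{t+1}]. For example, for (i, j) = (0, 2) we minimise over 3 possible intermediate vertex sequences; the minimum is 4, attained along the walk 0 → 0 → 2.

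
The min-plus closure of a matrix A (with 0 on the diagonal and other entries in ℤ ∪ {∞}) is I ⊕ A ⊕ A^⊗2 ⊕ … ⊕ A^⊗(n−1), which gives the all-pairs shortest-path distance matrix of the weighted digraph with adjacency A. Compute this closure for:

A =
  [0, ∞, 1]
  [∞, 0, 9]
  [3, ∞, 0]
Closure =
  [0, ∞, 1]
  [12, 0, 9]
  [3, ∞, 0]

This is the Floyd-Warshall all-pairs shortest-path computation. For each intermediate vertex k = 0, 1, …, 2, update dist[i][j] ← min(dist[i][j], dist[i][k] + dist[k][j]). The final matrix gives, for each (i, j), the minimum total weight of any directed path from i to j (possibly empty when i = j).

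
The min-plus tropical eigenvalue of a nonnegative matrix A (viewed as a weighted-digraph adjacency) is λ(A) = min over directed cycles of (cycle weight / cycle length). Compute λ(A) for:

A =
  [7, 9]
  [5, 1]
λ(A) = 1

Enumerate directed cycles and compute their means (weight / length). Sample:
  cycle 0 → 0: weight = 7, length = 1, mean = 7/1 ≈ 7.000
  cycle 1 → 1: weight = 1, length = 1, mean = 1/1 ≈ 1.000
  cycle 0 → 1 → 0: weight = 14, length = 2, mean = 14/2 ≈ 7.000
  cycle 1 → 0 → 1: weight = 14, length = 2, mean = 14/2 ≈ 7.000
Minimum mean = 1.000, attained e.g. along the cycle 1 → 1 with weight 1 and length 1. So λ(A) = 1/1 = 1.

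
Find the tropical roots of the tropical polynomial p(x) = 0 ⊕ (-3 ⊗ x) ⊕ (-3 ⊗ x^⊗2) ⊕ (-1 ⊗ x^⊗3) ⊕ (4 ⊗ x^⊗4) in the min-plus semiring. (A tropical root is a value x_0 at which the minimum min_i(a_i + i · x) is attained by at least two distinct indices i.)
Roots: {-5, -2, 0, 3}

Each tropical root is a break point of the lower envelope of the lines y = a_i + i · x (there are 5 lines, with slopes 0, 1, ..., 4). Only the lines that attain the minimum somewhere contribute to roots; other lines are dominated. Here the surviving (envelope) indices are i = 4, i = 3, i = 2, i = 1, i = 0.
Intersections between consecutive envelope lines give the roots: for adjacent envelope indices i < j the intersection is x = (a_i − a_j) / (j − i). Reading off the sorted break points: {-5, -2, 0, 3}.
Verification: at each break x_0, at least two indices attain the minimum of min_i(a_i + i · x_0).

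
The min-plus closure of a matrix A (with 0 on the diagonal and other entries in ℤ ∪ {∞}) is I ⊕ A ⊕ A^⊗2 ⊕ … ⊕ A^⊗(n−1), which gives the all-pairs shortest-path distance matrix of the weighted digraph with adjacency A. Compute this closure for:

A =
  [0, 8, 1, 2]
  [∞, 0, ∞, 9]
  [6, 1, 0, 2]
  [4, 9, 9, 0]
Closure =
  [0, 2, 1, 2]
  [13, 0, 14, 9]
  [6, 1, 0, 2]
  [4, 6, 5, 0]

This is the Floyd-Warshall all-pairs shortest-path computation. For each intermediate vertex k = 0, 1, …, 3, update dist[i][j] ← min(dist[i][j], dist[i][k] + dist[k][j]). The final matrix gives, for each (i, j), the minimum total weight of any directed path from i to j (possibly empty when i = j).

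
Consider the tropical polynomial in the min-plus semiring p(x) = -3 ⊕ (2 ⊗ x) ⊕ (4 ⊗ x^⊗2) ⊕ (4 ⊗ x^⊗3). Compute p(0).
p(0) = -3

A tropical monomial a ⊗ x^⊗i evaluates to a + i · x. Evaluating each term at x = 0:
  Term 0 contributes -3 + 0 · 0 = -3
  Term 1 contributes 2 + 1 · 0 = 2
  Term 2 contributes 4 + 2 · 0 = 4
  Term 3 contributes 4 + 3 · 0 = 4
p(0) = ⊕ of these = min[-3, 2, 4, 4] = -3.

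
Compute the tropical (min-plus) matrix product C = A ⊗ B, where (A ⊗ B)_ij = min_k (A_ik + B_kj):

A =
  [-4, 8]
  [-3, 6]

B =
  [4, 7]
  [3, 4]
A ⊗ B =
  [0, 3]
  [1, 4]

Apply the min-plus product entry-by-entry:
  C[0][0] = min over k of (A[0][0] + B[0][0] = -4 + 4 = 0, A[0][1] + B[1][0] = 8 + 3 = 11) = 0 (attained at k = 0)
  C[0][1] = min over k of (A[0][0] + B[0][1] = -4 + 7 = 3, A[0][1] + B[1][1] = 8 + 4 = 12) = 3 (attained at k = 0)
  C[1][0] = min over k of (A[1][0] + B[0][0] = -3 + 4 = 1, A[1][1] + B[1][0] = 6 + 3 = 9) = 1 (attained at k = 0)
  C[1][1] = min over k of (A[1][0] + B[0][1] = -3 + 7 = 4, A[1][1] + B[1][1] = 6 + 4 = 10) = 4 (attained at k = 0)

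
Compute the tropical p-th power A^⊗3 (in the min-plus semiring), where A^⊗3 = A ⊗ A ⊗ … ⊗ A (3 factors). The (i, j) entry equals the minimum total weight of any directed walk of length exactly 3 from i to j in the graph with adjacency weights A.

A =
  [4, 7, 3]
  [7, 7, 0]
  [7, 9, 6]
A^⊗3 =
  [12, 15, 11]
  [11, 14, 9]
  [15, 18, 14]

Each entry (A^⊗3)_ij equals the minimum over all length-3 walks i = v_0 → v_1 → … → v_3 = j of Σ_t A[v_t][v_{t+1}]. For example, for (i, j) = (0, 2) we minimise over 9 possible intermediate vertex sequences; the minimum is 11, attained along the walk 0 → 0 → 0 → 2.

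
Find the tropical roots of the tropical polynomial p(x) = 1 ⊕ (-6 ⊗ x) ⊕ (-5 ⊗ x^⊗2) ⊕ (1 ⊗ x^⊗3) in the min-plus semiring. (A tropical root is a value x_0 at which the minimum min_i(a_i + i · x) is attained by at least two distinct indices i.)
Roots: {-6, -1, 7}

Each tropical root is a break point of the lower envelope of the lines y = a_i + i · x (there are 4 lines, with slopes 0, 1, ..., 3). Only the lines that attain the minimum somewhere contribute to roots; other lines are dominated. Here the surviving (envelope) indices are i = 3, i = 2, i = 1, i = 0.
Intersections between consecutive envelope lines give the roots: for adjacent envelope indices i < j the intersection is x = (a_i − a_j) / (j − i). Reading off the sorted break points: {-6, -1, 7}.
Verification: at each break x_0, at least two indices attain the minimum of min_i(a_i + i · x_0).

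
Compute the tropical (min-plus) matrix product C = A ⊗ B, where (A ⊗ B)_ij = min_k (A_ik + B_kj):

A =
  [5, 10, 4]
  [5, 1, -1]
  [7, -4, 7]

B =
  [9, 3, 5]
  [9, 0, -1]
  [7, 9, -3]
A ⊗ B =
  [11, 8, 1]
  [6, 1, -4]
  [5, -4, -5]

Apply the min-plus product entry-by-entry:
  C[0][0] = min over k of (A[0][0] + B[0][0] = 5 + 9 = 14, A[0][1] + B[1][0] = 10 + 9 = 19, A[0][2] + B[2][0] = 4 + 7 = 11) = 11 (attained at k = 2)
  C[0][1] = min over k of (A[0][0] + B[0][1] = 5 + 3 = 8, A[0][1] + B[1][1] = 10 + 0 = 10, A[0][2] + B[2][1] = 4 + 9 = 13) = 8 (attained at k = 0)
  C[0][2] = min over k of (A[0][0] + B[0][2] = 5 + 5 = 10, A[0][1] + B[1][2] = 10 + -1 = 9, A[0][2] + B[2][2] = 4 + -3 = 1) = 1 (attained at k = 2)
  C[1][0] = min over k of (A[1][0] + B[0][0] = 5 + 9 = 14, A[1][1] + B[1][0] = 1 + 9 = 10, A[1][2] + B[2][0] = -1 + 7 = 6) = 6 (attained at k = 2)
  C[1][1] = min over k of (A[1][0] + B[0][1] = 5 + 3 = 8, A[1][1] + B[1][1] = 1 + 0 = 1, A[1][2] + B[2][1] = -1 + 9 = 8) = 1 (attained at k = 1)
  C[1][2] = min over k of (A[1][0] + B[0][2] = 5 + 5 = 10, A[1][1] + B[1][2] = 1 + -1 = 0, A[1][2] + B[2][2] = -1 + -3 = -4) = -4 (attained at k = 2)
  C[2][0] = min over k of (A[2][0] + B[0][0] = 7 + 9 = 16, A[2][1] + B[1][0] = -4 + 9 = 5, A[2][2] + B[2][0] = 7 + 7 = 14) = 5 (attained at k = 1)
  C[2][1] = min over k of (A[2][0] + B[0][1] = 7 + 3 = 10, A[2][1] + B[1][1] = -4 + 0 = -4, A[2][2] + B[2][1] = 7 + 9 = 16) = -4 (attained at k = 1)
  C[2][2] = min over k of (A[2][0] + B[0][2] = 7 + 5 = 12, A[2][1] + B[1][2] = -4 + -1 = -5, A[2][2] + B[2][2] = 7 + -3 = 4) = -5 (attained at k = 1)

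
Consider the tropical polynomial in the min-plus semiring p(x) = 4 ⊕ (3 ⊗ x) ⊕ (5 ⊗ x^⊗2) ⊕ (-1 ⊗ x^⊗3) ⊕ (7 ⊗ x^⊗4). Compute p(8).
p(8) = 4

A tropical monomial a ⊗ x^⊗i evaluates to a + i · x. Evaluating each term at x = 8:
  Term 0 contributes 4 + 0 · 8 = 4
  Term 1 contributes 3 + 1 · 8 = 11
  Term 2 contributes 5 + 2 · 8 = 21
  Term 3 contributes -1 + 3 · 8 = 23
  Term 4 contributes 7 + 4 · 8 = 39
p(8) = ⊕ of these = min[4, 11, 21, 23, 39] = 4.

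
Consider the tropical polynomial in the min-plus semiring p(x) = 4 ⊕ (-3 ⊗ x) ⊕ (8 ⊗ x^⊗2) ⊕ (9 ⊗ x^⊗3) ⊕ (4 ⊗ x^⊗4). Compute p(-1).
p(-1) = -4

A tropical monomial a ⊗ x^⊗i evaluates to a + i · x. Evaluating each term at x = -1:
  Term 0 contributes 4 + 0 · -1 = 4
  Term 1 contributes -3 + 1 · -1 = -4
  Term 2 contributes 8 + 2 · -1 = 6
  Term 3 contributes 9 + 3 · -1 = 6
  Term 4 contributes 4 + 4 · -1 = 0
p(-1) = ⊕ of these = min[4, -4, 6, 6, 0] = -4.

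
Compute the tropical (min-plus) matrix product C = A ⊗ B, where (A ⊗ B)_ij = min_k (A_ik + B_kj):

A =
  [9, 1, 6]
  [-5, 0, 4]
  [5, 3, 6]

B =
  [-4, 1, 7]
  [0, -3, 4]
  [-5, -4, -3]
A ⊗ B =
  [1, -2, 3]
  [-9, -4, 1]
  [1, 0, 3]

Apply the min-plus product entry-by-entry:
  C[0][0] = min over k of (A[0][0] + B[0][0] = 9 + -4 = 5, A[0][1] + B[1][0] = 1 + 0 = 1, A[0][2] + B[2][0] = 6 + -5 = 1) = 1 (attained at k = 1)
  C[0][1] = min over k of (A[0][0] + B[0][1] = 9 + 1 = 10, A[0][1] + B[1][1] = 1 + -3 = -2, A[0][2] + B[2][1] = 6 + -4 = 2) = -2 (attained at k = 1)
  C[0][2] = min over k of (A[0][0] + B[0][2] = 9 + 7 = 16, A[0][1] + B[1][2] = 1 + 4 = 5, A[0][2] + B[2][2] = 6 + -3 = 3) = 3 (attained at k = 2)
  C[1][0] = min over k of (A[1][0] + B[0][0] = -5 + -4 = -9, A[1][1] + B[1][0] = 0 + 0 = 0, A[1][2] + B[2][0] = 4 + -5 = -1) = -9 (attained at k = 0)
  C[1][1] = min over k of (A[1][0] + B[0][1] = -5 + 1 = -4, A[1][1] + B[1][1] = 0 + -3 = -3, A[1][2] + B[2][1] = 4 + -4 = 0) = -4 (attained at k = 0)
  C[1][2] = min over k of (A[1][0] + B[0][2] = -5 + 7 = 2, A[1][1] + B[1][2] = 0 + 4 = 4, A[1][2] + B[2][2] = 4 + -3 = 1) = 1 (attained at k = 2)
  C[2][0] = min over k of (A[2][0] + B[0][0] = 5 + -4 = 1, A[2][1] + B[1][0] = 3 + 0 = 3, A[2][2] + B[2][0] = 6 + -5 = 1) = 1 (attained at k = 0)
  C[2][1] = min over k of (A[2][0] + B[0][1] = 5 + 1 = 6, A[2][1] + B[1][1] = 3 + -3 = 0, A[2][2] + B[2][1] = 6 + -4 = 2) = 0 (attained at k = 1)
  C[2][2] = min over k of (A[2][0] + B[0][2] = 5 + 7 = 12, A[2][1] + B[1][2] = 3 + 4 = 7, A[2][2] + B[2][2] = 6 + -3 = 3) = 3 (attained at k = 2)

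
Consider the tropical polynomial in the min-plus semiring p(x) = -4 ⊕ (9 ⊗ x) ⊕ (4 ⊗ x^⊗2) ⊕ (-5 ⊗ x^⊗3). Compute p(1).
p(1) = -4

A tropical monomial a ⊗ x^⊗i evaluates to a + i · x. Evaluating each term at x = 1:
  Term 0 contributes -4 + 0 · 1 = -4
  Term 1 contributes 9 + 1 · 1 = 10
  Term 2 contributes 4 + 2 · 1 = 6
  Term 3 contributes -5 + 3 · 1 = -2
p(1) = ⊕ of these = min[-4, 10, 6, -2] = -4.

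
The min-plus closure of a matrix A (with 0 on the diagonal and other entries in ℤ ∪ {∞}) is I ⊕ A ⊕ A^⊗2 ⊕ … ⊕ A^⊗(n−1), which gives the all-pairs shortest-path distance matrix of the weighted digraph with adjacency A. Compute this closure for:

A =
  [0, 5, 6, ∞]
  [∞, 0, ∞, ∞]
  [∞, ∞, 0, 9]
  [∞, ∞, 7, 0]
Closure =
  [0, 5, 6, 15]
  [∞, 0, ∞, ∞]
  [∞, ∞, 0, 9]
  [∞, ∞, 7, 0]

This is the Floyd-Warshall all-pairs shortest-path computation. For each intermediate vertex k = 0, 1, …, 3, update dist[i][j] ← min(dist[i][j], dist[i][k] + dist[k][j]). The final matrix gives, for each (i, j), the minimum total weight of any directed path from i to j (possibly empty when i = j).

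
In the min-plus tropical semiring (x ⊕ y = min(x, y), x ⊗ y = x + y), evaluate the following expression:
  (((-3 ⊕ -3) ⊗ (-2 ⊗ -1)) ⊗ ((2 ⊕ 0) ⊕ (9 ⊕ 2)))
(((-3 ⊕ -3) ⊗ (-2 ⊗ -1)) ⊗ ((2 ⊕ 0) ⊕ (9 ⊕ 2))) = -6

Expand innermost to outermost. Recall ⊕ takes the minimum of its arguments and ⊗ takes their sum. Working out the expression (((-3 ⊕ -3) ⊗ (-2 ⊗ -1)) ⊗ ((2 ⊕ 0) ⊕ (9 ⊕ 2))) gives -6.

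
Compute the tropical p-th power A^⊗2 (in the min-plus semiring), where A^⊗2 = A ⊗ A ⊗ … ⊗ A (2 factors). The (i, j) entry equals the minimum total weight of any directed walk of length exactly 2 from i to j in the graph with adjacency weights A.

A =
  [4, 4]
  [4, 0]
A^⊗2 =
  [8, 4]
  [4, 0]

Each entry (A^⊗2)_ij equals the minimum over all length-2 walks i = v_0 → v_1 → … → v_2 = j of Σ_t A[v_t][v_{t+1}]. For example, for (i, j) = (0, 1) we minimise over 2 possible intermediate vertex sequences; the minimum is 4, attained along the walk 0 → 1 → 1.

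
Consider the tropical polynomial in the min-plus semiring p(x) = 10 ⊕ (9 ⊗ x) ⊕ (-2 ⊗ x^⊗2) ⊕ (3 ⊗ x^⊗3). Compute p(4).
p(4) = 6

A tropical monomial a ⊗ x^⊗i evaluates to a + i · x. Evaluating each term at x = 4:
  Term 0 contributes 10 + 0 · 4 = 10
  Term 1 contributes 9 + 1 · 4 = 13
  Term 2 contributes -2 + 2 · 4 = 6
  Term 3 contributes 3 + 3 · 4 = 15
p(4) = ⊕ of these = min[10, 13, 6, 15] = 6.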